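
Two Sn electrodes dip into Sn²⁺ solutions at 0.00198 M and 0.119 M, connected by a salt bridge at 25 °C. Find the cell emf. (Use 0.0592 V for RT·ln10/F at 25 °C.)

Both half-cells are Sn²⁺/Sn, so E°_cell = 0. The concentrated side is the cathode; the cell reaction moves Sn²⁺ from high to low concentration with n = 2.
Q = [Sn²⁺]_dilute/[Sn²⁺]_conc = 0.00198/0.119 = 0.0166.
E = 0 − (0.0592/2) log Q = −(0.0592/2)(-1.779) = 0.0527 V.

0.053 V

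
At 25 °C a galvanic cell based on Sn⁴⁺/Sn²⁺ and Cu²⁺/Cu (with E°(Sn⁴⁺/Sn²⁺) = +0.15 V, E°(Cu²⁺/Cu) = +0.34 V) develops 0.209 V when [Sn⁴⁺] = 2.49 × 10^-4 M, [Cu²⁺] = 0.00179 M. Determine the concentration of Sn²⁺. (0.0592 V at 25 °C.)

From the Nernst equation, log Q = n(E° − E)/0.0592 = 2(0.19 − 0.209)/0.0592 = -0.642, so Q = 0.228.
With Q = [Sn⁴⁺]/([Sn²⁺]·[Cu²⁺]) and the known concentrations, [Sn²⁺] in the denominator gives [Sn²⁺] = 0.61 M.

0.61 M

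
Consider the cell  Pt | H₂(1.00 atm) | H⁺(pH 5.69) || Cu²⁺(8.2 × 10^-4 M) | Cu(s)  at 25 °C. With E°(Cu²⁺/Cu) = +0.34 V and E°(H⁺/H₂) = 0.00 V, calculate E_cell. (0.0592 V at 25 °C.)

The Cu²⁺/Cu couple is the cathode, so E°_cell = 0.34 V; n = 2.
[H⁺] = 10^(−5.69) = 2 × 10^-6 M, and Q = [H⁺]^2 / ([Cu²⁺]·P(H₂)) = 5.08 × 10^-9.
E = E° − (0.0592/2) log Q = 0.34 − (0.0592/2)(-8.294) = 0.586 V.

0.59 V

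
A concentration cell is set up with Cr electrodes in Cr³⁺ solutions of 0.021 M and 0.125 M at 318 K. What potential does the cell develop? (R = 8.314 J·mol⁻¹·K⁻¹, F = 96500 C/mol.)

Both half-cells are Cr³⁺/Cr, so E°_cell = 0. The concentrated side is the cathode; the cell reaction moves Cr³⁺ from high to low concentration with n = 3.
Q = [Cr³⁺]_dilute/[Cr³⁺]_conc = 0.021/0.125 = 0.168.
E = 0 − (RT/nF) ln Q = −((8.314×318)/(3×96500))(-1.784) = 0.0163 V.

0.016 V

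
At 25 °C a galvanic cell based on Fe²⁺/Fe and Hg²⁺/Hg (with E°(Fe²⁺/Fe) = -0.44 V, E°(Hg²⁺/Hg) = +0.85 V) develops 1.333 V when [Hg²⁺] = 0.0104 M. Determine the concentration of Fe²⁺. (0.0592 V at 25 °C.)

From the Nernst equation, log Q = n(E° − E)/0.0592 = 2(1.29 − 1.333)/0.0592 = -1.453, so Q = 0.0353.
With Q = [Fe²⁺]/[Hg²⁺] and the known concentrations, [Fe²⁺] in the numerator gives [Fe²⁺] = 3.7 × 10^-4 M.

3.7 × 10^-4 M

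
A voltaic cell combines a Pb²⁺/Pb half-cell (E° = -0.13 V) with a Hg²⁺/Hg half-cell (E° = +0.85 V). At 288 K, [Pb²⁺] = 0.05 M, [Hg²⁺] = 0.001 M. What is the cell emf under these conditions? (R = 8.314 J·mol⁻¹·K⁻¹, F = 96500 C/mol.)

0.931 V

The Hg²⁺/Hg couple has the higher reduction potential and acts as the cathode, so E°_cell = +0.85 − (-0.13) = 0.98 V.
Balancing electrons gives n = 2; the reaction quotient is Q = [Pb²⁺]/[Hg²⁺] = 50.0.
E = E° − (RT/nF) ln Q = 0.98 − (8.314×288)/(2×96500) × (3.912) = 0.980 − 0.049 = 0.931 V.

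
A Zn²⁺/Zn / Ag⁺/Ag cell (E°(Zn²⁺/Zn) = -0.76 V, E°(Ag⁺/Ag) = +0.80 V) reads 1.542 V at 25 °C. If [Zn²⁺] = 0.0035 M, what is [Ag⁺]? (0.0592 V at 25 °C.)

0.029 M

From the Nernst equation, log Q = n(E° − E)/0.0592 = 2(1.56 − 1.542)/0.0592 = 0.608, so Q = 4.06.
With Q = [Zn²⁺]/[Ag⁺]^2 and the known concentrations, [Ag⁺]^2 in the denominator gives [Ag⁺] = 0.029 M.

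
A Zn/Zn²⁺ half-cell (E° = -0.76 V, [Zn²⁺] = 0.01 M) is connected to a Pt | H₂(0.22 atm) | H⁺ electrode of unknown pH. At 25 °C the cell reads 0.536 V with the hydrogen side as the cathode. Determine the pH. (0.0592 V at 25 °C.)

pH = 5.11

E°_cell = 0.76 V and n = 2.
log Q = n(E° − E)/0.0592 = 2×(0.76 − 0.536)/0.0592 = 7.568.
With Q = [Zn²⁺]·P(H₂) / [H⁺]^2, solving for [H⁺] gives log[H⁺] = -5.113, so pH = 5.11.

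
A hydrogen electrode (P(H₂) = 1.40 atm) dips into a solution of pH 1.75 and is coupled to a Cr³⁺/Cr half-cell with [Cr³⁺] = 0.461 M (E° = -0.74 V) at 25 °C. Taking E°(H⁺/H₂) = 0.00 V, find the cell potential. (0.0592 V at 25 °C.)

The hydrogen couple is the cathode, so E°_cell = 0.74 V; n = 6.
[H⁺] = 10^(−1.75) = 0.018 M, and Q = [Cr³⁺]^2·P(H₂)^3 / [H⁺]^6 = 1.84 × 10^10.
E = E° − (0.0592/6) log Q = 0.74 − (0.0592/6)(10.266) = 0.639 V.

0.64 V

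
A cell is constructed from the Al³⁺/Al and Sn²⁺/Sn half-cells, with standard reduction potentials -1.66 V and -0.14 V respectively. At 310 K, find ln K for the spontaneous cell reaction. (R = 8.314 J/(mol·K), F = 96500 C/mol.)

E°_cell = -0.14 − (-1.66) = 1.52 V, with n = 6 electrons transferred.
At equilibrium E = 0, so the Nernst equation gives ln K = nFE°/RT = (6)(96500)(1.52)/((8.314)(310)) = 341.47.

ln K = 341.5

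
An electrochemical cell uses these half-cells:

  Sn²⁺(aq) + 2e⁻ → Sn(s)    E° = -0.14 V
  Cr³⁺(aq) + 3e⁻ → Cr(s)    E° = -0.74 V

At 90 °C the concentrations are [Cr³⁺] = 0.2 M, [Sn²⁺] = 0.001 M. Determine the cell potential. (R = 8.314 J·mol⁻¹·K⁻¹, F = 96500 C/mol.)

0.509 V

The Sn²⁺/Sn couple has the higher reduction potential and acts as the cathode, so E°_cell = -0.14 − (-0.74) = 0.60 V.
Balancing electrons gives n = 6; the reaction quotient is Q = [Cr³⁺]^2/[Sn²⁺]^3 = 4 × 10^7.
E = E° − (RT/nF) ln Q = 0.60 − (8.314×363)/(6×96500) × (17.504) = 0.600 − 0.091 = 0.509 V.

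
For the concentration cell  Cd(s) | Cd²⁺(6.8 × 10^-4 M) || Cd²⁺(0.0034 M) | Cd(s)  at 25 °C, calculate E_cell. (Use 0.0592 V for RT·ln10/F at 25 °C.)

0.021 V

Both half-cells are Cd²⁺/Cd, so E°_cell = 0. The concentrated side is the cathode; the cell reaction moves Cd²⁺ from high to low concentration with n = 2.
Q = [Cd²⁺]_dilute/[Cd²⁺]_conc = 6.8 × 10^-4/0.0034 = 0.200.
E = 0 − (0.0592/2) log Q = −(0.0592/2)(-0.699) = 0.0207 V.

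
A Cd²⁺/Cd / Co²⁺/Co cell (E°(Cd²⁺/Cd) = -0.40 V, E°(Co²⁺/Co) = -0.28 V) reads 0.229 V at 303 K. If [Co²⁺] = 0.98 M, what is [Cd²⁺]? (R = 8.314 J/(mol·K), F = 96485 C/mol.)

From the Nernst equation, ln Q = nF(E° − E)/RT = 2×96485×(0.12 − 0.229)/(8.314×303) = -8.350, so Q = 2.37 × 10^-4.
With Q = [Cd²⁺]/[Co²⁺] and the known concentrations, [Cd²⁺] in the numerator gives [Cd²⁺] = 2.3 × 10^-4 M.

2.3 × 10^-4 M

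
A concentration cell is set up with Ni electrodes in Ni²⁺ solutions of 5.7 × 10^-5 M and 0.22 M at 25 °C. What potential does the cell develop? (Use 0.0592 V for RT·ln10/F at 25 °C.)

0.11 V

Both half-cells are Ni²⁺/Ni, so E°_cell = 0. The concentrated side is the cathode; the cell reaction moves Ni²⁺ from high to low concentration with n = 2.
Q = [Ni²⁺]_dilute/[Ni²⁺]_conc = 5.7 × 10^-5/0.22 = 2.59 × 10^-4.
E = 0 − (0.0592/2) log Q = −(0.0592/2)(-3.587) = 0.1062 V.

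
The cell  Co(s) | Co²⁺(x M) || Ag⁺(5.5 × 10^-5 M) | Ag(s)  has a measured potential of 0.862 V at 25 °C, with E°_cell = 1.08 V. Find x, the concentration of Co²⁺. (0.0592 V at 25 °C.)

From the Nernst equation, log Q = n(E° − E)/0.0592 = 2(1.08 − 0.862)/0.0592 = 7.365, so Q = 2.32 × 10^7.
With Q = [Co²⁺]/[Ag⁺]^2 and the known concentrations, [Co²⁺] in the numerator gives [Co²⁺] = 0.07 M.

0.07 M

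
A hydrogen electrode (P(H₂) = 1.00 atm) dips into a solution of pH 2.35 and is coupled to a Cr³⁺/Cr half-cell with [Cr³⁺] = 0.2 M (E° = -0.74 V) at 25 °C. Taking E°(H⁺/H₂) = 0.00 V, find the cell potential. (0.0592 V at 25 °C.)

0.61 V

The hydrogen couple is the cathode, so E°_cell = 0.74 V; n = 6.
[H⁺] = 10^(−2.35) = 0.0045 M, and Q = [Cr³⁺]^2·P(H₂)^3 / [H⁺]^6 = 5.04 × 10^12.
E = E° − (0.0592/6) log Q = 0.74 − (0.0592/6)(12.702) = 0.615 V.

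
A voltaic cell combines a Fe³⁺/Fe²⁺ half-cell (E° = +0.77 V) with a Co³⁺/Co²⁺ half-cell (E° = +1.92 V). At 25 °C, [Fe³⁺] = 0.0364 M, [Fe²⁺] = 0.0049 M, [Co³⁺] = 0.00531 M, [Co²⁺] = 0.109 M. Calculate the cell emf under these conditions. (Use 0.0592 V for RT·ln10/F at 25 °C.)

The Co³⁺/Co²⁺ couple has the higher reduction potential and acts as the cathode, so E°_cell = +1.92 − (+0.77) = 1.15 V.
Balancing electrons gives n = 1; the reaction quotient is Q = [Fe³⁺]·[Co²⁺]/([Fe²⁺]·[Co³⁺]) = 152.
At 25 °C, E = E° − (0.0592/n) log Q = 1.15 − (0.0592/1)(2.183) = 1.150 − 0.129 = 1.021 V.

1.02 V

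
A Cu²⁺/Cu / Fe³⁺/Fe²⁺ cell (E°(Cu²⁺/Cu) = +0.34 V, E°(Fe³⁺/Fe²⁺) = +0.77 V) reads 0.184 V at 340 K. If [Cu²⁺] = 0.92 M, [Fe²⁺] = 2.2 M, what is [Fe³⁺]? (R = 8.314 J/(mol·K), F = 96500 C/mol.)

4.8 × 10^-4 M

From the Nernst equation, ln Q = nF(E° − E)/RT = 2×96500×(0.43 − 0.184)/(8.314×340) = 16.796, so Q = 1.97 × 10^7.
With Q = [Cu²⁺]·[Fe²⁺]^2/[Fe³⁺]^2 and the known concentrations, [Fe³⁺]^2 in the denominator gives [Fe³⁺] = 4.8 × 10^-4 M.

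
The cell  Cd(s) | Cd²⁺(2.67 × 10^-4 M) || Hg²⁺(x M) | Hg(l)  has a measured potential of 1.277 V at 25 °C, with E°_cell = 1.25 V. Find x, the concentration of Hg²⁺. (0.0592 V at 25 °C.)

0.0022 M

From the Nernst equation, log Q = n(E° − E)/0.0592 = 2(1.25 − 1.277)/0.0592 = -0.912, so Q = 0.122.
With Q = [Cd²⁺]/[Hg²⁺] and the known concentrations, [Hg²⁺] in the denominator gives [Hg²⁺] = 0.0022 M.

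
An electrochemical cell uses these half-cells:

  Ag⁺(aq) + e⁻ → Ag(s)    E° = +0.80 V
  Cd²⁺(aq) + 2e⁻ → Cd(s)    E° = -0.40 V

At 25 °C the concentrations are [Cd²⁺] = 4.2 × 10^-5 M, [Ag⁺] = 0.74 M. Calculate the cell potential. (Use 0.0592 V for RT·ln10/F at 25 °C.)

1.32 V

The Ag⁺/Ag couple has the higher reduction potential and acts as the cathode, so E°_cell = +0.80 − (-0.40) = 1.20 V.
Balancing electrons gives n = 2; the reaction quotient is Q = [Cd²⁺]/[Ag⁺]^2 = 7.67 × 10^-5.
At 25 °C, E = E° − (0.0592/n) log Q = 1.20 − (0.0592/2)(-4.115) = 1.200 + 0.122 = 1.322 V.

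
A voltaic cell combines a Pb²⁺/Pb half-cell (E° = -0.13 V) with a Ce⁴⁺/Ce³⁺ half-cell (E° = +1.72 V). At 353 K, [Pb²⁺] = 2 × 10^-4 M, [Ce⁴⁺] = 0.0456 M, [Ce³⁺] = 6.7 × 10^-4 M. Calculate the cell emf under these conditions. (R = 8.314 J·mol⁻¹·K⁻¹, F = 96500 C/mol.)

The Ce⁴⁺/Ce³⁺ couple has the higher reduction potential and acts as the cathode, so E°_cell = +1.72 − (-0.13) = 1.85 V.
Balancing electrons gives n = 2; the reaction quotient is Q = [Pb²⁺]·[Ce³⁺]^2/[Ce⁴⁺]^2 = 4.32 × 10^-8.
E = E° − (RT/nF) ln Q = 1.85 − (8.314×353)/(2×96500) × (-16.958) = 1.850 + 0.258 = 2.108 V.

2.11 V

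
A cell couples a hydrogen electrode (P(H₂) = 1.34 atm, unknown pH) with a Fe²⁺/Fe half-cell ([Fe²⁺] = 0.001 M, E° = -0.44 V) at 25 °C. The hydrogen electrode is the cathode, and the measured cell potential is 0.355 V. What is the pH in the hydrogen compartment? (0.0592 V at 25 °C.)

pH = 2.87

E°_cell = 0.44 V and n = 2.
log Q = n(E° − E)/0.0592 = 2×(0.44 − 0.355)/0.0592 = 2.872.
With Q = [Fe²⁺]·P(H₂) / [H⁺]^2, solving for [H⁺] gives log[H⁺] = -2.872, so pH = 2.87.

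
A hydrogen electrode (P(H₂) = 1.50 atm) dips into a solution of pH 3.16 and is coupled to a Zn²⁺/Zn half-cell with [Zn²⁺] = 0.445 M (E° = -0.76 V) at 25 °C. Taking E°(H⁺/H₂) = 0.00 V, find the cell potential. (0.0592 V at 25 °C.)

0.58 V

The hydrogen couple is the cathode, so E°_cell = 0.76 V; n = 2.
[H⁺] = 10^(−3.16) = 6.9 × 10^-4 M, and Q = [Zn²⁺]·P(H₂) / [H⁺]^2 = 1.39 × 10^6.
E = E° − (0.0592/2) log Q = 0.76 − (0.0592/2)(6.144) = 0.578 V.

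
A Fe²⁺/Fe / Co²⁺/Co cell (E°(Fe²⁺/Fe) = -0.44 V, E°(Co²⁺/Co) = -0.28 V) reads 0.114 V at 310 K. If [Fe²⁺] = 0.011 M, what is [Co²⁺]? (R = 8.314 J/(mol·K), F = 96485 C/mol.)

From the Nernst equation, ln Q = nF(E° − E)/RT = 2×96485×(0.16 − 0.114)/(8.314×310) = 3.444, so Q = 31.3.
With Q = [Fe²⁺]/[Co²⁺] and the known concentrations, [Co²⁺] in the denominator gives [Co²⁺] = 3.5 × 10^-4 M.

3.5 × 10^-4 M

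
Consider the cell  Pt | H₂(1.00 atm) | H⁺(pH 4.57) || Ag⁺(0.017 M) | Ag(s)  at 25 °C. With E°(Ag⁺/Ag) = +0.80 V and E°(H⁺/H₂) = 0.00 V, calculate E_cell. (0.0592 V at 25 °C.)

The Ag⁺/Ag couple is the cathode, so E°_cell = 0.80 V; n = 2.
[H⁺] = 10^(−4.57) = 2.7 × 10^-5 M, and Q = [H⁺]^2 / ([Ag⁺]^2·P(H₂)) = 2.51 × 10^-6.
E = E° − (0.0592/2) log Q = 0.80 − (0.0592/2)(-5.601) = 0.966 V.

0.97 V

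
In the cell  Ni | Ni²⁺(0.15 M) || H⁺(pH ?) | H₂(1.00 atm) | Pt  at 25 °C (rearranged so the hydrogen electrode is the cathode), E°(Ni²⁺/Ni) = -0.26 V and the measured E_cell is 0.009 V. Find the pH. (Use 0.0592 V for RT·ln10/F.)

E°_cell = 0.26 V and n = 2.
log Q = n(E° − E)/0.0592 = 2×(0.26 − 0.009)/0.0592 = 8.480.
With Q = [Ni²⁺]·P(H₂) / [H⁺]^2, solving for [H⁺] gives log[H⁺] = -4.652, so pH = 4.65.

pH = 4.65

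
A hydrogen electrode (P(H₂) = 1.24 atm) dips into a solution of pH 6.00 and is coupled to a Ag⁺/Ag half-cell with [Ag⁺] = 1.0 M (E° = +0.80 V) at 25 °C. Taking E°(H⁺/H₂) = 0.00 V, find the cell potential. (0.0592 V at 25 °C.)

1.16 V

The Ag⁺/Ag couple is the cathode, so E°_cell = 0.80 V; n = 2.
[H⁺] = 10^(−6.00) = 1 × 10^-6 M, and Q = [H⁺]^2 / ([Ag⁺]^2·P(H₂)) = 8.06 × 10^-13.
E = E° − (0.0592/2) log Q = 0.80 − (0.0592/2)(-12.093) = 1.158 V.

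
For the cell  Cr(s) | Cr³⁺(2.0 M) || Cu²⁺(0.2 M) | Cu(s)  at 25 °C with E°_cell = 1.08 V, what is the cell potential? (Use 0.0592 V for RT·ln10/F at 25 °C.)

Balancing electrons gives n = 6; the reaction quotient is Q = [Cr³⁺]^2/[Cu²⁺]^3 = 500.
At 25 °C, E = E° − (0.0592/n) log Q = 1.08 − (0.0592/6)(2.699) = 1.080 − 0.027 = 1.053 V.

1.05 V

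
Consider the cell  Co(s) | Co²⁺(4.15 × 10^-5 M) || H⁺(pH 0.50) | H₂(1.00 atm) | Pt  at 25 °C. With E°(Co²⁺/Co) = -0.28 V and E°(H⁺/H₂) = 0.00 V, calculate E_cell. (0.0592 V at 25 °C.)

The hydrogen couple is the cathode, so E°_cell = 0.28 V; n = 2.
[H⁺] = 10^(−0.50) = 0.32 M, and Q = [Co²⁺]·P(H₂) / [H⁺]^2 = 4.15 × 10^-4.
E = E° − (0.0592/2) log Q = 0.28 − (0.0592/2)(-3.382) = 0.380 V.

0.38 V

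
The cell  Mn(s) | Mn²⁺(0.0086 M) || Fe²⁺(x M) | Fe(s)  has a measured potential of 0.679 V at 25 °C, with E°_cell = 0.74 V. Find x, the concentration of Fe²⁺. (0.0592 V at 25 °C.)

From the Nernst equation, log Q = n(E° − E)/0.0592 = 2(0.74 − 0.679)/0.0592 = 2.061, so Q = 115.
With Q = [Mn²⁺]/[Fe²⁺] and the known concentrations, [Fe²⁺] in the denominator gives [Fe²⁺] = 7.5 × 10^-5 M.

7.5 × 10^-5 M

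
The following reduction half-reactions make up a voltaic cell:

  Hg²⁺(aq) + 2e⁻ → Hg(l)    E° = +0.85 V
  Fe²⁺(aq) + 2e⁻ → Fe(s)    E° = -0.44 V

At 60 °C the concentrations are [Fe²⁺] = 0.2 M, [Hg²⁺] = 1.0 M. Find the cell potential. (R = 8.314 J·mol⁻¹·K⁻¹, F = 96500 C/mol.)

The Hg²⁺/Hg couple has the higher reduction potential and acts as the cathode, so E°_cell = +0.85 − (-0.44) = 1.29 V.
Balancing electrons gives n = 2; the reaction quotient is Q = [Fe²⁺]/[Hg²⁺] = 0.200.
E = E° − (RT/nF) ln Q = 1.29 − (8.314×333)/(2×96500) × (-1.609) = 1.290 + 0.023 = 1.313 V.

1.31 V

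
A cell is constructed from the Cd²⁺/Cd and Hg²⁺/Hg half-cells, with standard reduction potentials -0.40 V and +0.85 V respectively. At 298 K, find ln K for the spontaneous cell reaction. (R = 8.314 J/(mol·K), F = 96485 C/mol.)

ln K = 97.4

E°_cell = +0.85 − (-0.40) = 1.25 V, with n = 2 electrons transferred.
At equilibrium E = 0, so the Nernst equation gives ln K = nFE°/RT = (2)(96485)(1.25)/((8.314)(298)) = 97.36.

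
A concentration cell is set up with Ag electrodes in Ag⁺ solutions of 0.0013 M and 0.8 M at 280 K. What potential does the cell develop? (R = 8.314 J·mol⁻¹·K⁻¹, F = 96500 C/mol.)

Both half-cells are Ag⁺/Ag, so E°_cell = 0. The concentrated side is the cathode; the cell reaction moves Ag⁺ from high to low concentration with n = 1.
Q = [Ag⁺]_dilute/[Ag⁺]_conc = 0.0013/0.8 = 0.00162.
E = 0 − (RT/nF) ln Q = −((8.314×280)/(1×96500))(-6.422) = 0.1549 V.

0.15 V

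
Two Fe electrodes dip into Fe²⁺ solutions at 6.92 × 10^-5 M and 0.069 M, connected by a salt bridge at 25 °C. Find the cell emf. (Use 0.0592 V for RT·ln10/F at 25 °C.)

Both half-cells are Fe²⁺/Fe, so E°_cell = 0. The concentrated side is the cathode; the cell reaction moves Fe²⁺ from high to low concentration with n = 2.
Q = [Fe²⁺]_dilute/[Fe²⁺]_conc = 6.92 × 10^-5/0.069 = 0.00100.
E = 0 − (0.0592/2) log Q = −(0.0592/2)(-2.999) = 0.0888 V.

0.089 V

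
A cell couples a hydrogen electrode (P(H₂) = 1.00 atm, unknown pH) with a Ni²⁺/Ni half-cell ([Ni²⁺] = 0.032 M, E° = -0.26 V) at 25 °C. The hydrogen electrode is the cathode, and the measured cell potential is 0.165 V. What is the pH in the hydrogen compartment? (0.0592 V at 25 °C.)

E°_cell = 0.26 V and n = 2.
log Q = n(E° − E)/0.0592 = 2×(0.26 − 0.165)/0.0592 = 3.209.
With Q = [Ni²⁺]·P(H₂) / [H⁺]^2, solving for [H⁺] gives log[H⁺] = -2.352, so pH = 2.35.

pH = 2.35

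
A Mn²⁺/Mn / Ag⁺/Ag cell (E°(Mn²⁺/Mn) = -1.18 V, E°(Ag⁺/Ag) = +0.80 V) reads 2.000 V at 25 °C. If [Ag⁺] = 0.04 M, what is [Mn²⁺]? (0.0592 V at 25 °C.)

3.4 × 10^-4 M

From the Nernst equation, log Q = n(E° − E)/0.0592 = 2(1.98 − 2.000)/0.0592 = -0.676, so Q = 0.211.
With Q = [Mn²⁺]/[Ag⁺]^2 and the known concentrations, [Mn²⁺] in the numerator gives [Mn²⁺] = 3.4 × 10^-4 M.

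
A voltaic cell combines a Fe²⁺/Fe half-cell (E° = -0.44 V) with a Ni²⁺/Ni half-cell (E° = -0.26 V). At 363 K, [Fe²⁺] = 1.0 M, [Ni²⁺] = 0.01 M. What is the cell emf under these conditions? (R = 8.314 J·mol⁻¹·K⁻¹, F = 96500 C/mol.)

0.108 V

The Ni²⁺/Ni couple has the higher reduction potential and acts as the cathode, so E°_cell = -0.26 − (-0.44) = 0.18 V.
Balancing electrons gives n = 2; the reaction quotient is Q = [Fe²⁺]/[Ni²⁺] = 100.
E = E° − (RT/nF) ln Q = 0.18 − (8.314×363)/(2×96500) × (4.605) = 0.180 − 0.072 = 0.108 V.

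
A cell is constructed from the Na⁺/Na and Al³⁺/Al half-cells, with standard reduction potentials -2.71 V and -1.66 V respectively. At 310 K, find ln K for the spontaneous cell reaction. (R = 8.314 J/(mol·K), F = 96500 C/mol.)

ln K = 117.9

E°_cell = -1.66 − (-2.71) = 1.05 V, with n = 3 electrons transferred.
At equilibrium E = 0, so the Nernst equation gives ln K = nFE°/RT = (3)(96500)(1.05)/((8.314)(310)) = 117.94.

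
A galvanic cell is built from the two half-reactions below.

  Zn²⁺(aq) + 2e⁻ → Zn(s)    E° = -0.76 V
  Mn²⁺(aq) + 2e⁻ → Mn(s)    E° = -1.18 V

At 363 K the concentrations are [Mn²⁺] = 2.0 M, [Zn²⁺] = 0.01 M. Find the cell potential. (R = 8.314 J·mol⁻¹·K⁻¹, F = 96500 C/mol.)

0.337 V

The Zn²⁺/Zn couple has the higher reduction potential and acts as the cathode, so E°_cell = -0.76 − (-1.18) = 0.42 V.
Balancing electrons gives n = 2; the reaction quotient is Q = [Mn²⁺]/[Zn²⁺] = 200.
E = E° − (RT/nF) ln Q = 0.42 − (8.314×363)/(2×96500) × (5.298) = 0.420 − 0.083 = 0.337 V.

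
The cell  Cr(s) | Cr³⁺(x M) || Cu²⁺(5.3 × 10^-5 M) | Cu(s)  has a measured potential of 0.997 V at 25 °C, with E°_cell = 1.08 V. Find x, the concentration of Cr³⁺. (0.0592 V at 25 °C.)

0.0062 M

From the Nernst equation, log Q = n(E° − E)/0.0592 = 6(1.08 − 0.997)/0.0592 = 8.412, so Q = 2.58 × 10^8.
With Q = [Cr³⁺]^2/[Cu²⁺]^3 and the known concentrations, [Cr³⁺]^2 in the numerator gives [Cr³⁺] = 0.0062 M.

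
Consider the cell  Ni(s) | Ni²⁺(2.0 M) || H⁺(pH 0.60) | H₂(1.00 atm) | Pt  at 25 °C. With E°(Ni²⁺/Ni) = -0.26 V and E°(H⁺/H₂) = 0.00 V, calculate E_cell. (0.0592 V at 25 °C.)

The hydrogen couple is the cathode, so E°_cell = 0.26 V; n = 2.
[H⁺] = 10^(−0.60) = 0.25 M, and Q = [Ni²⁺]·P(H₂) / [H⁺]^2 = 31.7.
E = E° − (0.0592/2) log Q = 0.26 − (0.0592/2)(1.501) = 0.216 V.

0.22 V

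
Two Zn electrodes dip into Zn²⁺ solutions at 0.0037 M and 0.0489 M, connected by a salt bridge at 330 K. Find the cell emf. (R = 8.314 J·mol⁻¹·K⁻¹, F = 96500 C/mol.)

0.037 V

Both half-cells are Zn²⁺/Zn, so E°_cell = 0. The concentrated side is the cathode; the cell reaction moves Zn²⁺ from high to low concentration with n = 2.
Q = [Zn²⁺]_dilute/[Zn²⁺]_conc = 0.0037/0.0489 = 0.0757.
E = 0 − (RT/nF) ln Q = −((8.314×330)/(2×96500))(-2.581) = 0.0367 V.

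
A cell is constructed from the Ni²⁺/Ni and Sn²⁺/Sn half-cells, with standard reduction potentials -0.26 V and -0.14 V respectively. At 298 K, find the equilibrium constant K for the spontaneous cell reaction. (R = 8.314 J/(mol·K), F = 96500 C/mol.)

E°_cell = -0.14 − (-0.26) = 0.12 V, with n = 2 electrons transferred.
At equilibrium E = 0, so the Nernst equation gives ln K = nFE°/RT = (2)(96500)(0.12)/((8.314)(298)) = 9.35.
K = e^9.35 = 1.1 × 10^4.

1.1 × 10^4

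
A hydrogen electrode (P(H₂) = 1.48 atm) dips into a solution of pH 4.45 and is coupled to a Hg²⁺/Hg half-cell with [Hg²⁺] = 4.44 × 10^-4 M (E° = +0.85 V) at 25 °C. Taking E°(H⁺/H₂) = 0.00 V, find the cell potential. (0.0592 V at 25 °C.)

The Hg²⁺/Hg couple is the cathode, so E°_cell = 0.85 V; n = 2.
[H⁺] = 10^(−4.45) = 3.5 × 10^-5 M, and Q = [H⁺]^2 / ([Hg²⁺]·P(H₂)) = 1.92 × 10^-6.
E = E° − (0.0592/2) log Q = 0.85 − (0.0592/2)(-5.718) = 1.019 V.

1.02 V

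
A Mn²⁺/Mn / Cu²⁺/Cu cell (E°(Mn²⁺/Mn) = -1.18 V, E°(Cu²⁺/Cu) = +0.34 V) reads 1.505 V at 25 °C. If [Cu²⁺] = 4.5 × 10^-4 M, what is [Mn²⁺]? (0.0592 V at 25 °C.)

0.0014 M

From the Nernst equation, log Q = n(E° − E)/0.0592 = 2(1.52 − 1.505)/0.0592 = 0.507, so Q = 3.21.
With Q = [Mn²⁺]/[Cu²⁺] and the known concentrations, [Mn²⁺] in the numerator gives [Mn²⁺] = 0.0014 M.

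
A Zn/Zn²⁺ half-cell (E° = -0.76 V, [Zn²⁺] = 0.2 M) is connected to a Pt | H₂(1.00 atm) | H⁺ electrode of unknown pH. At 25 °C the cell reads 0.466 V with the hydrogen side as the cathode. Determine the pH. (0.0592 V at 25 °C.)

pH = 5.32

E°_cell = 0.76 V and n = 2.
log Q = n(E° − E)/0.0592 = 2×(0.76 − 0.466)/0.0592 = 9.932.
With Q = [Zn²⁺]·P(H₂) / [H⁺]^2, solving for [H⁺] gives log[H⁺] = -5.316, so pH = 5.32.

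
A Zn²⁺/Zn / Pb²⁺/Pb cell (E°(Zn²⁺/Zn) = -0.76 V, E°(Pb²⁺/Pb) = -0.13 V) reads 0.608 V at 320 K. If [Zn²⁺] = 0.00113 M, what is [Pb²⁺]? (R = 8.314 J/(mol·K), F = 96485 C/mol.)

From the Nernst equation, ln Q = nF(E° − E)/RT = 2×96485×(0.63 − 0.608)/(8.314×320) = 1.596, so Q = 4.93.
With Q = [Zn²⁺]/[Pb²⁺] and the known concentrations, [Pb²⁺] in the denominator gives [Pb²⁺] = 2.3 × 10^-4 M.

2.3 × 10^-4 M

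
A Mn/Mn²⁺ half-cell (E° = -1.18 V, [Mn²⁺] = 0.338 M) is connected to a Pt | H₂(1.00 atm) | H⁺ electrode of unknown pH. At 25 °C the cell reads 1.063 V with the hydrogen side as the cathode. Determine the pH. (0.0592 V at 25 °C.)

E°_cell = 1.18 V and n = 2.
log Q = n(E° − E)/0.0592 = 2×(1.18 − 1.063)/0.0592 = 3.953.
With Q = [Mn²⁺]·P(H₂) / [H⁺]^2, solving for [H⁺] gives log[H⁺] = -2.212, so pH = 2.21.

pH = 2.21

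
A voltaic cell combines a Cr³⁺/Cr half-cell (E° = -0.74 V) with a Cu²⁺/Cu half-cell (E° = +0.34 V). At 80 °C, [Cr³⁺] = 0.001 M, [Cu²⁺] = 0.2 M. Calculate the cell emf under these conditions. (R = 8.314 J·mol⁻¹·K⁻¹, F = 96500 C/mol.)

The Cu²⁺/Cu couple has the higher reduction potential and acts as the cathode, so E°_cell = +0.34 − (-0.74) = 1.08 V.
Balancing electrons gives n = 6; the reaction quotient is Q = [Cr³⁺]^2/[Cu²⁺]^3 = 1.25 × 10^-4.
E = E° − (RT/nF) ln Q = 1.08 − (8.314×353)/(6×96500) × (-8.987) = 1.080 + 0.046 = 1.126 V.

1.13 V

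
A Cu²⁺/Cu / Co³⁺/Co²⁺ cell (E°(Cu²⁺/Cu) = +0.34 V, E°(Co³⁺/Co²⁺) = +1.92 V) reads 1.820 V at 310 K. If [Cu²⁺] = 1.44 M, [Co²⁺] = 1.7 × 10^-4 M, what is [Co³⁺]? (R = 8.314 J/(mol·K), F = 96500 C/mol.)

From the Nernst equation, ln Q = nF(E° − E)/RT = 2×96500×(1.58 − 1.820)/(8.314×310) = -17.972, so Q = 1.57 × 10^-8.
With Q = [Cu²⁺]·[Co²⁺]^2/[Co³⁺]^2 and the known concentrations, [Co³⁺]^2 in the denominator gives [Co³⁺] = 1.6 M.

1.6 M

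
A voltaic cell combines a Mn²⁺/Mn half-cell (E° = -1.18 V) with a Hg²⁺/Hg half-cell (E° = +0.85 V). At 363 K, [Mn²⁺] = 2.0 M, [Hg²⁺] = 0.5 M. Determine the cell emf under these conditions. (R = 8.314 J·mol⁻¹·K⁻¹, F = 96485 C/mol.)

The Hg²⁺/Hg couple has the higher reduction potential and acts as the cathode, so E°_cell = +0.85 − (-1.18) = 2.03 V.
Balancing electrons gives n = 2; the reaction quotient is Q = [Mn²⁺]/[Hg²⁺] = 4.00.
E = E° − (RT/nF) ln Q = 2.03 − (8.314×363)/(2×96485) × (1.386) = 2.030 − 0.022 = 2.008 V.

2.01 V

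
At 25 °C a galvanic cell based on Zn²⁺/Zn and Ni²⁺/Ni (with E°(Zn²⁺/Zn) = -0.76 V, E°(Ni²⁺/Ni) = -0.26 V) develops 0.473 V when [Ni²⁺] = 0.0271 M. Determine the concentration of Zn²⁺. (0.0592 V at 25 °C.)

From the Nernst equation, log Q = n(E° − E)/0.0592 = 2(0.50 − 0.473)/0.0592 = 0.912, so Q = 8.17.
With Q = [Zn²⁺]/[Ni²⁺] and the known concentrations, [Zn²⁺] in the numerator gives [Zn²⁺] = 0.22 M.

0.22 M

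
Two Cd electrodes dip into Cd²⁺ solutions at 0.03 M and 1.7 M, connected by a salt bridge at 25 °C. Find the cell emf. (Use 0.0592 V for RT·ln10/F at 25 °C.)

Both half-cells are Cd²⁺/Cd, so E°_cell = 0. The concentrated side is the cathode; the cell reaction moves Cd²⁺ from high to low concentration with n = 2.
Q = [Cd²⁺]_dilute/[Cd²⁺]_conc = 0.03/1.7 = 0.0176.
E = 0 − (0.0592/2) log Q = −(0.0592/2)(-1.753) = 0.0519 V.

0.052 V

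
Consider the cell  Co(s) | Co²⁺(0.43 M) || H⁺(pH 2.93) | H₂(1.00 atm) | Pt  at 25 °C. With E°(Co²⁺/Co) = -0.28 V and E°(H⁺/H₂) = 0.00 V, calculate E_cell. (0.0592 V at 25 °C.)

0.12 V

The hydrogen couple is the cathode, so E°_cell = 0.28 V; n = 2.
[H⁺] = 10^(−2.93) = 0.0012 M, and Q = [Co²⁺]·P(H₂) / [H⁺]^2 = 3.12 × 10^5.
E = E° − (0.0592/2) log Q = 0.28 − (0.0592/2)(5.493) = 0.117 V.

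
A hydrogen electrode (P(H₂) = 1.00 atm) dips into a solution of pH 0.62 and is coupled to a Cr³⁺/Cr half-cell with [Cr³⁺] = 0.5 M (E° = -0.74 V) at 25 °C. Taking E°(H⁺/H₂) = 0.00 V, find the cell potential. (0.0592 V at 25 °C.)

0.71 V

The hydrogen couple is the cathode, so E°_cell = 0.74 V; n = 6.
[H⁺] = 10^(−0.62) = 0.24 M, and Q = [Cr³⁺]^2·P(H₂)^3 / [H⁺]^6 = 1310.
E = E° − (0.0592/6) log Q = 0.74 − (0.0592/6)(3.118) = 0.709 V.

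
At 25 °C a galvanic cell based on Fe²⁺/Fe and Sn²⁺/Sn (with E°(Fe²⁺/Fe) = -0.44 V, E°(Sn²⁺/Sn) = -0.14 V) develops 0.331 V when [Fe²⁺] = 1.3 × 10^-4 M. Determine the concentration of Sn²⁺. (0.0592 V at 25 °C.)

From the Nernst equation, log Q = n(E° − E)/0.0592 = 2(0.30 − 0.331)/0.0592 = -1.047, so Q = 0.0897.
With Q = [Fe²⁺]/[Sn²⁺] and the known concentrations, [Sn²⁺] in the denominator gives [Sn²⁺] = 0.0014 M.

0.0014 M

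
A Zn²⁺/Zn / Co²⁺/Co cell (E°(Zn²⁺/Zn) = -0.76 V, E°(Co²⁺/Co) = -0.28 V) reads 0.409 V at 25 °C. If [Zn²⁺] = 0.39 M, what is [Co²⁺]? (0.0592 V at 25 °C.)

From the Nernst equation, log Q = n(E° − E)/0.0592 = 2(0.48 − 0.409)/0.0592 = 2.399, so Q = 250.
With Q = [Zn²⁺]/[Co²⁺] and the known concentrations, [Co²⁺] in the denominator gives [Co²⁺] = 0.0016 M.

0.0016 M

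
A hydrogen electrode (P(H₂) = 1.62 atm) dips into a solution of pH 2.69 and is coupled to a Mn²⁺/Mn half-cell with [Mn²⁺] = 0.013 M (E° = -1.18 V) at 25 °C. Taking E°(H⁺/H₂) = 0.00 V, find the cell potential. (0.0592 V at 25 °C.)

1.07 V

The hydrogen couple is the cathode, so E°_cell = 1.18 V; n = 2.
[H⁺] = 10^(−2.69) = 0.0020 M, and Q = [Mn²⁺]·P(H₂) / [H⁺]^2 = 5050.
E = E° − (0.0592/2) log Q = 1.18 − (0.0592/2)(3.703) = 1.070 V.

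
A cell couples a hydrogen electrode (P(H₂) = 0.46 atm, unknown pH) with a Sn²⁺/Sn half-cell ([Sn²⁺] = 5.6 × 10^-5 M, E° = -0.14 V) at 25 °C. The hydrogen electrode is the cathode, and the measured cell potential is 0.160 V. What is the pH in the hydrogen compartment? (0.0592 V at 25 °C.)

pH = 1.96

E°_cell = 0.14 V and n = 2.
log Q = n(E° − E)/0.0592 = 2×(0.14 − 0.160)/0.0592 = -0.676.
With Q = [Sn²⁺]·P(H₂) / [H⁺]^2, solving for [H⁺] gives log[H⁺] = -1.957, so pH = 1.96.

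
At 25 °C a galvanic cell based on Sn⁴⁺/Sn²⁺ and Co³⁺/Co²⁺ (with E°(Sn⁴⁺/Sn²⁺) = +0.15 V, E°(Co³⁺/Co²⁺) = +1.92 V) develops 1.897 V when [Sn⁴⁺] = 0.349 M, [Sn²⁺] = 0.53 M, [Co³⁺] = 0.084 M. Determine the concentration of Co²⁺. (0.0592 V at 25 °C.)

7.4 × 10^-4 M

From the Nernst equation, log Q = n(E° − E)/0.0592 = 2(1.77 − 1.897)/0.0592 = -4.291, so Q = 5.12 × 10^-5.
With Q = [Sn⁴⁺]·[Co²⁺]^2/([Sn²⁺]·[Co³⁺]^2) and the known concentrations, [Co²⁺]^2 in the numerator gives [Co²⁺] = 7.4 × 10^-4 M.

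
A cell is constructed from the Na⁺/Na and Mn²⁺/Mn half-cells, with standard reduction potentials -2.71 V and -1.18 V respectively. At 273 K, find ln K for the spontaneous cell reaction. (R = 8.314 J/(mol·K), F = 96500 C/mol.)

ln K = 130.1

E°_cell = -1.18 − (-2.71) = 1.53 V, with n = 2 electrons transferred.
At equilibrium E = 0, so the Nernst equation gives ln K = nFE°/RT = (2)(96500)(1.53)/((8.314)(273)) = 130.10.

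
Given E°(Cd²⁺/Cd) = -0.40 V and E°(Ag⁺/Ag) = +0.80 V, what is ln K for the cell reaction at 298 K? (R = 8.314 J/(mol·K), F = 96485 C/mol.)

E°_cell = +0.80 − (-0.40) = 1.20 V, with n = 2 electrons transferred.
At equilibrium E = 0, so the Nernst equation gives ln K = nFE°/RT = (2)(96485)(1.20)/((8.314)(298)) = 93.46.

ln K = 93.5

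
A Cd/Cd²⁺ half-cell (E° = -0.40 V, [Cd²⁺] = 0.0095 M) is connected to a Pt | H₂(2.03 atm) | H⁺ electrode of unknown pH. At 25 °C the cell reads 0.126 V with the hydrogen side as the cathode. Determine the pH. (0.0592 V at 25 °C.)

E°_cell = 0.40 V and n = 2.
log Q = n(E° − E)/0.0592 = 2×(0.40 − 0.126)/0.0592 = 9.257.
With Q = [Cd²⁺]·P(H₂) / [H⁺]^2, solving for [H⁺] gives log[H⁺] = -5.486, so pH = 5.49.

pH = 5.49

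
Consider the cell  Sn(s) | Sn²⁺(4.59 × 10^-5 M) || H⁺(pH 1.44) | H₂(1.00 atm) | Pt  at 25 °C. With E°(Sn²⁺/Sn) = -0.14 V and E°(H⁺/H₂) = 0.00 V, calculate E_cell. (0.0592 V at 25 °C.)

The hydrogen couple is the cathode, so E°_cell = 0.14 V; n = 2.
[H⁺] = 10^(−1.44) = 0.036 M, and Q = [Sn²⁺]·P(H₂) / [H⁺]^2 = 0.0348.
E = E° − (0.0592/2) log Q = 0.14 − (0.0592/2)(-1.458) = 0.183 V.

0.18 V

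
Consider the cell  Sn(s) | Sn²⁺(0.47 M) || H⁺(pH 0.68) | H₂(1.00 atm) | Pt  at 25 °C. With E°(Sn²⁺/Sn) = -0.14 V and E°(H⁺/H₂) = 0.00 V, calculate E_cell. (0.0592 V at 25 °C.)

0.11 V

The hydrogen couple is the cathode, so E°_cell = 0.14 V; n = 2.
[H⁺] = 10^(−0.68) = 0.21 M, and Q = [Sn²⁺]·P(H₂) / [H⁺]^2 = 10.8.
E = E° − (0.0592/2) log Q = 0.14 − (0.0592/2)(1.032) = 0.109 V.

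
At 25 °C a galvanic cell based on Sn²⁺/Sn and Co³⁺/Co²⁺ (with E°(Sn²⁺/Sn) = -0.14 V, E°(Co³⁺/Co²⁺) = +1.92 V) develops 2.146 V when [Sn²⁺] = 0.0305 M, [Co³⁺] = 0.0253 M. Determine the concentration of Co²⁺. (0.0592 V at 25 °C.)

From the Nernst equation, log Q = n(E° − E)/0.0592 = 2(2.06 − 2.146)/0.0592 = -2.905, so Q = 0.00124.
With Q = [Sn²⁺]·[Co²⁺]^2/[Co³⁺]^2 and the known concentrations, [Co²⁺]^2 in the numerator gives [Co²⁺] = 0.0051 M.

0.0051 M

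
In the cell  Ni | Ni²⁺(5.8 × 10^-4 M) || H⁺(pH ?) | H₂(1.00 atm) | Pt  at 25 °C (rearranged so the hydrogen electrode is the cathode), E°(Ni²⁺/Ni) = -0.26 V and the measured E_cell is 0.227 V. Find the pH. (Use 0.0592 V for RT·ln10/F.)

E°_cell = 0.26 V and n = 2.
log Q = n(E° − E)/0.0592 = 2×(0.26 − 0.227)/0.0592 = 1.115.
With Q = [Ni²⁺]·P(H₂) / [H⁺]^2, solving for [H⁺] gives log[H⁺] = -2.176, so pH = 2.18.

pH = 2.18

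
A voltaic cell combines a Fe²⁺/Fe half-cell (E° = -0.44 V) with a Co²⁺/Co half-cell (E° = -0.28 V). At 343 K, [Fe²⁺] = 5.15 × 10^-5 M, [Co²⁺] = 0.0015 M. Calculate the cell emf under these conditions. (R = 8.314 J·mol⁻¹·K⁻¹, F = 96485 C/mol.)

0.210 V

The Co²⁺/Co couple has the higher reduction potential and acts as the cathode, so E°_cell = -0.28 − (-0.44) = 0.16 V.
Balancing electrons gives n = 2; the reaction quotient is Q = [Fe²⁺]/[Co²⁺] = 0.0343.
E = E° − (RT/nF) ln Q = 0.16 − (8.314×343)/(2×96485) × (-3.372) = 0.160 + 0.050 = 0.210 V.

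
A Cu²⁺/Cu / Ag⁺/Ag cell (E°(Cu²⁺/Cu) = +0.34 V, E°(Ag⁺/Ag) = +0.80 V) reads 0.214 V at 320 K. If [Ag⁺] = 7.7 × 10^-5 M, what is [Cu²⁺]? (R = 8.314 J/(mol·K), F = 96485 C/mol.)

0.33 M

From the Nernst equation, ln Q = nF(E° − E)/RT = 2×96485×(0.46 − 0.214)/(8.314×320) = 17.843, so Q = 5.61 × 10^7.
With Q = [Cu²⁺]/[Ag⁺]^2 and the known concentrations, [Cu²⁺] in the numerator gives [Cu²⁺] = 0.33 M.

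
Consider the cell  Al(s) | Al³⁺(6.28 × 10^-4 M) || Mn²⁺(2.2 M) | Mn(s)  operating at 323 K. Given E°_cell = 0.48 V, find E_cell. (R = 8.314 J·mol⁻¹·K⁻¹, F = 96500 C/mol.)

0.559 V

Balancing electrons gives n = 6; the reaction quotient is Q = [Al³⁺]^2/[Mn²⁺]^3 = 3.7 × 10^-8.
E = E° − (RT/nF) ln Q = 0.48 − (8.314×323)/(6×96500) × (-17.111) = 0.480 + 0.079 = 0.559 V.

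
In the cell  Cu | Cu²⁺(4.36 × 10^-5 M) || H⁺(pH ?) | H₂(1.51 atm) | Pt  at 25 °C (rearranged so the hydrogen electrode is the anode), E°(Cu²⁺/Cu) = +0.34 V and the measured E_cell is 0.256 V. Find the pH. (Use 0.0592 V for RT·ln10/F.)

E°_cell = 0.34 V and n = 2.
log Q = n(E° − E)/0.0592 = 2×(0.34 − 0.256)/0.0592 = 2.838.
With Q = [H⁺]^2 / ([Cu²⁺]·P(H₂)), solving for [H⁺] gives log[H⁺] = -0.672, so pH = 0.67.

pH = 0.67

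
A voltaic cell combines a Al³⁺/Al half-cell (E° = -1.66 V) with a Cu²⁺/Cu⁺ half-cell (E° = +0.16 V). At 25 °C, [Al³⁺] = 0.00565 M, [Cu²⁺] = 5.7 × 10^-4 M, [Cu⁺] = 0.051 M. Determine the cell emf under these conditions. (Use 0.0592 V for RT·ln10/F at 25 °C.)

1.75 V

The Cu²⁺/Cu⁺ couple has the higher reduction potential and acts as the cathode, so E°_cell = +0.16 − (-1.66) = 1.82 V.
Balancing electrons gives n = 3; the reaction quotient is Q = [Al³⁺]·[Cu⁺]^3/[Cu²⁺]^3 = 4050.
At 25 °C, E = E° − (0.0592/n) log Q = 1.82 − (0.0592/3)(3.607) = 1.820 − 0.071 = 1.749 V.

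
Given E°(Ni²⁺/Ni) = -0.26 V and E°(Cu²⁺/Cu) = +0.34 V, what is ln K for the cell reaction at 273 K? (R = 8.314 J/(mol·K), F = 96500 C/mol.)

ln K = 51.0

E°_cell = +0.34 − (-0.26) = 0.60 V, with n = 2 electrons transferred.
At equilibrium E = 0, so the Nernst equation gives ln K = nFE°/RT = (2)(96500)(0.60)/((8.314)(273)) = 51.02.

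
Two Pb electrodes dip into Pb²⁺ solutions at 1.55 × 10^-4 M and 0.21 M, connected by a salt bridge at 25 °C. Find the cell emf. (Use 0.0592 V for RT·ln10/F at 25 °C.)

0.093 V

Both half-cells are Pb²⁺/Pb, so E°_cell = 0. The concentrated side is the cathode; the cell reaction moves Pb²⁺ from high to low concentration with n = 2.
Q = [Pb²⁺]_dilute/[Pb²⁺]_conc = 1.55 × 10^-4/0.21 = 7.38 × 10^-4.
E = 0 − (0.0592/2) log Q = −(0.0592/2)(-3.132) = 0.0927 V.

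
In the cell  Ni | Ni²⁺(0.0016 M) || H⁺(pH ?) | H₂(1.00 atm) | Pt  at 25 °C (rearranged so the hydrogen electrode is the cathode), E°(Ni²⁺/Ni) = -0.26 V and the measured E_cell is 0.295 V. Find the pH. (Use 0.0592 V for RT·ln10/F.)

pH = 0.81

E°_cell = 0.26 V and n = 2.
log Q = n(E° − E)/0.0592 = 2×(0.26 − 0.295)/0.0592 = -1.182.
With Q = [Ni²⁺]·P(H₂) / [H⁺]^2, solving for [H⁺] gives log[H⁺] = -0.807, so pH = 0.81.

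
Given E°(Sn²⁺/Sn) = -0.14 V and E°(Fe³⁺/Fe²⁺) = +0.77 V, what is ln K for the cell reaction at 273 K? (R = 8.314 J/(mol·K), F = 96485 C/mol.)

ln K = 77.4

E°_cell = +0.77 − (-0.14) = 0.91 V, with n = 2 electrons transferred.
At equilibrium E = 0, so the Nernst equation gives ln K = nFE°/RT = (2)(96485)(0.91)/((8.314)(273)) = 77.37.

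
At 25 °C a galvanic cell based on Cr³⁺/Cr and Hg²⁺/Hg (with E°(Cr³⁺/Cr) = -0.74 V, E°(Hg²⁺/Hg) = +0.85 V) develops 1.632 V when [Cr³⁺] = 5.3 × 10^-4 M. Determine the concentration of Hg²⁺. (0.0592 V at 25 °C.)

From the Nernst equation, log Q = n(E° − E)/0.0592 = 6(1.59 − 1.632)/0.0592 = -4.257, so Q = 5.54 × 10^-5.
With Q = [Cr³⁺]^2/[Hg²⁺]^3 and the known concentrations, [Hg²⁺]^3 in the denominator gives [Hg²⁺] = 0.17 M.

0.17 M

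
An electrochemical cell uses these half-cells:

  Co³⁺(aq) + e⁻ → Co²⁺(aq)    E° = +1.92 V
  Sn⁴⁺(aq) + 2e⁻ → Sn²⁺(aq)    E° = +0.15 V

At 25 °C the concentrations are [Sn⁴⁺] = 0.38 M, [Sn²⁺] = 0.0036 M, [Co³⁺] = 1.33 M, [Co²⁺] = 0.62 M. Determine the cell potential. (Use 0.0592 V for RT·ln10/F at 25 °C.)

1.73 V

The Co³⁺/Co²⁺ couple has the higher reduction potential and acts as the cathode, so E°_cell = +1.92 − (+0.15) = 1.77 V.
Balancing electrons gives n = 2; the reaction quotient is Q = [Sn⁴⁺]·[Co²⁺]^2/([Sn²⁺]·[Co³⁺]^2) = 22.9.
At 25 °C, E = E° − (0.0592/n) log Q = 1.77 − (0.0592/2)(1.361) = 1.770 − 0.040 = 1.730 V.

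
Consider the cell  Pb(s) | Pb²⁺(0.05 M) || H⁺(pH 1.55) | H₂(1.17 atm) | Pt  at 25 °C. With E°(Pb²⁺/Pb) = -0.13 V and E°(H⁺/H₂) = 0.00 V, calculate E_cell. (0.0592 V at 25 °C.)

The hydrogen couple is the cathode, so E°_cell = 0.13 V; n = 2.
[H⁺] = 10^(−1.55) = 0.028 M, and Q = [Pb²⁺]·P(H₂) / [H⁺]^2 = 73.6.
E = E° − (0.0592/2) log Q = 0.13 − (0.0592/2)(1.867) = 0.075 V.

0.075 V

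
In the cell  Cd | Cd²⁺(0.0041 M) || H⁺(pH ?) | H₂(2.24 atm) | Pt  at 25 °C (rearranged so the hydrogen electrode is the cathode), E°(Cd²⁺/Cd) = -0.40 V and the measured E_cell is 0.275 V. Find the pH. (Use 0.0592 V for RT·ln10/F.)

E°_cell = 0.40 V and n = 2.
log Q = n(E° − E)/0.0592 = 2×(0.40 − 0.275)/0.0592 = 4.223.
With Q = [Cd²⁺]·P(H₂) / [H⁺]^2, solving for [H⁺] gives log[H⁺] = -3.130, so pH = 3.13.

pH = 3.13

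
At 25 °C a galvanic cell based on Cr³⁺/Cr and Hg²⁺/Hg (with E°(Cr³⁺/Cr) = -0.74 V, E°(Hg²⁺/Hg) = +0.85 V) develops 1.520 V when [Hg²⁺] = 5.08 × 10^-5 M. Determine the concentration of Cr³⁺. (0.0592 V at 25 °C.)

From the Nernst equation, log Q = n(E° − E)/0.0592 = 6(1.59 − 1.520)/0.0592 = 7.095, so Q = 1.24 × 10^7.
With Q = [Cr³⁺]^2/[Hg²⁺]^3 and the known concentrations, [Cr³⁺]^2 in the numerator gives [Cr³⁺] = 0.0013 M.

0.0013 M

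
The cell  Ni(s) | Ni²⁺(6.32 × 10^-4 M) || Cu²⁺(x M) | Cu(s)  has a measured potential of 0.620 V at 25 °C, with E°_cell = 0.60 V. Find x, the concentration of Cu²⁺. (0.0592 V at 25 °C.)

0.003 M

From the Nernst equation, log Q = n(E° − E)/0.0592 = 2(0.60 − 0.620)/0.0592 = -0.676, so Q = 0.211.
With Q = [Ni²⁺]/[Cu²⁺] and the known concentrations, [Cu²⁺] in the denominator gives [Cu²⁺] = 0.003 M.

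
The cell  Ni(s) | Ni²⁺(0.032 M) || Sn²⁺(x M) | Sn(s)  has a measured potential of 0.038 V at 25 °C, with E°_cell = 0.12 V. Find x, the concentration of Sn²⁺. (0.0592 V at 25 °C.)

5.4 × 10^-5 M

From the Nernst equation, log Q = n(E° − E)/0.0592 = 2(0.12 − 0.038)/0.0592 = 2.770, so Q = 589.
With Q = [Ni²⁺]/[Sn²⁺] and the known concentrations, [Sn²⁺] in the denominator gives [Sn²⁺] = 5.4 × 10^-5 M.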